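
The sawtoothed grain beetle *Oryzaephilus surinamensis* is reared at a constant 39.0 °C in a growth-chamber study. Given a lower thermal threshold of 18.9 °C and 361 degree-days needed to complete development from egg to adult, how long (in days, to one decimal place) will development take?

Daily accumulation = 39.0 − 18.9 = 20.1 DD/day.
Duration = 361 / 20.1 = 17.960 ≈ 18.0 days.

18.0 days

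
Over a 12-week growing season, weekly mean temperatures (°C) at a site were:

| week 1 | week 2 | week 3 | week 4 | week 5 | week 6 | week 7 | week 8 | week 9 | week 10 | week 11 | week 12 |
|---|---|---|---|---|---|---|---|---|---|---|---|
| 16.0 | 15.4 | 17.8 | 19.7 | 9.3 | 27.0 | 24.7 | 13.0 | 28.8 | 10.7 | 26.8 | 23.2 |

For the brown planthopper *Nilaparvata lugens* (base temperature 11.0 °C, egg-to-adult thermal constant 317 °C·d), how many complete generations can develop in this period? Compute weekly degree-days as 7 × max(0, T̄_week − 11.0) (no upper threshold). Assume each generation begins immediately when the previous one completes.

2 generations

Weekly DD (7 × max(0, T̄ − 11.0)): 35.0, 30.8, 47.6, 60.9, 0.0, 112.0, 95.9, 14.0, 124.6, 0.0, 110.6, 85.4.
Season total = 716.8 DD.
Complete generations = ⌊716.8 / 317⌋ = 2.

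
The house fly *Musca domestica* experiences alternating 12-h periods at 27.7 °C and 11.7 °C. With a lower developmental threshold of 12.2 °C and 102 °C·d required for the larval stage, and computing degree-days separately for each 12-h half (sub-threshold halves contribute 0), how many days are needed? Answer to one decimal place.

Day half: max(0, 27.7 − 12.2) × 0.5 = 15.5 × 0.5 = 7.75 DD.
Night half: max(0, 11.7 − 12.2) × 0.5 = 0.0 × 0.5 = 0.00 DD.
Per 24 h: 7.75 DD/day.
Duration = 102 / 7.75 = 13.161 ≈ 13.2 days.

13.2 days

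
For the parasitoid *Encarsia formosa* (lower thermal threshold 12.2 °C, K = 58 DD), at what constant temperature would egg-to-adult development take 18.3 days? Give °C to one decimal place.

Required daily accumulation = 58 / 18.3 = 3.169 DD/day.
T = T_base + 3.169 = 12.2 + 3.169 = 15.369 ≈ 15.4 °C.

15.4 °C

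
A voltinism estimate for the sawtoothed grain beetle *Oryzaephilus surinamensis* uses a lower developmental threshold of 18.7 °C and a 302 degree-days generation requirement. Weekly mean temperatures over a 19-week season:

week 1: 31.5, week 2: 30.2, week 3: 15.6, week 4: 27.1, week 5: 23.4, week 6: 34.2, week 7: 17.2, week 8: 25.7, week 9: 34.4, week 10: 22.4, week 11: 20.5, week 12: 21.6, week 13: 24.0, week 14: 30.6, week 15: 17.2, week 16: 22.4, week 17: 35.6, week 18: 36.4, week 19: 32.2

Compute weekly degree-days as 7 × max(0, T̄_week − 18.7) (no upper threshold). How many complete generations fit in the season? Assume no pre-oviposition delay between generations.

3 generations

Weekly DD (7 × max(0, T̄ − 18.7)): 89.6, 80.5, 0.0, 58.8, 32.9, 108.5, 0.0, 49.0, 109.9, 25.9, 12.6, 20.3, 37.1, 83.3, 0.0, 25.9, 118.3, 123.9, 94.5.
Season total = 1071.0 DD.
Complete generations = ⌊1071.0 / 302⌋ = 3.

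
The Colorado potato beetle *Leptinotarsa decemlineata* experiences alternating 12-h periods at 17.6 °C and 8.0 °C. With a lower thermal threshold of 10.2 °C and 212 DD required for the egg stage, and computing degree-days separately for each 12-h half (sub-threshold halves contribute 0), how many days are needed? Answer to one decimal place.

57.3 days

Day half: max(0, 17.6 − 10.2) × 0.5 = 7.4 × 0.5 = 3.70 DD.
Night half: max(0, 8.0 − 10.2) × 0.5 = 0.0 × 0.5 = 0.00 DD.
Per 24 h: 3.70 DD/day.
Duration = 212 / 3.70 = 57.297 ≈ 57.3 days.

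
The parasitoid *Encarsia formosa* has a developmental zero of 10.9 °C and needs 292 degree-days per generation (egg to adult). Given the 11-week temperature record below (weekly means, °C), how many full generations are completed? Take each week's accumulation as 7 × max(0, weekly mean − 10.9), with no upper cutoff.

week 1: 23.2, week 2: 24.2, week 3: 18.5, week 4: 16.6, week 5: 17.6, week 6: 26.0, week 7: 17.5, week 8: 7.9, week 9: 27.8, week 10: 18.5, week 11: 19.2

Weekly DD (7 × max(0, T̄ − 10.9)): 86.1, 93.1, 53.2, 39.9, 46.9, 105.7, 46.2, 0.0, 118.3, 53.2, 58.1.
Season total = 700.7 DD.
Complete generations = ⌊700.7 / 292⌋ = 2.

2 generations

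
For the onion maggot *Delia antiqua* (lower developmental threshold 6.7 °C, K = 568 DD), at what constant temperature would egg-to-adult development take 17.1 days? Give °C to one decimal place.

39.9 °C

Required daily accumulation = 568 / 17.1 = 33.216 DD/day.
T = T_base + 33.216 = 6.7 + 33.216 = 39.916 ≈ 39.9 °C.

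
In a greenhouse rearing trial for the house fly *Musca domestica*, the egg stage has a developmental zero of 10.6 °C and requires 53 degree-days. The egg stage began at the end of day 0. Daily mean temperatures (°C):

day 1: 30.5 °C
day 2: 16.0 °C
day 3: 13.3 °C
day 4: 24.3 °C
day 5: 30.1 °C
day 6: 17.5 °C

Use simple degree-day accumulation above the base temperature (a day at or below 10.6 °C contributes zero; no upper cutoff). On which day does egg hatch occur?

Daily DD above 10.6 °C: 19.9, 5.4, 2.7, 13.7, 19.5, 6.9.
Cumulative: 19.9, 25.3, 28.0, 41.7, 61.2, 68.1.
The total first reaches 53 DD on day 5.

day 5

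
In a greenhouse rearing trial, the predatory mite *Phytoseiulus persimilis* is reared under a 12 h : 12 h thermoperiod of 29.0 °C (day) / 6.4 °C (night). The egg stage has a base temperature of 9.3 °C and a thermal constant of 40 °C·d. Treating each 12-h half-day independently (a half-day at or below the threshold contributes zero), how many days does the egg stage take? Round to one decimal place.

4.1 days

Day half: max(0, 29.0 − 9.3) × 0.5 = 19.7 × 0.5 = 9.85 DD.
Night half: max(0, 6.4 − 9.3) × 0.5 = 0.0 × 0.5 = 0.00 DD.
Per 24 h: 9.85 DD/day.
Duration = 40 / 9.85 = 4.061 ≈ 4.1 days.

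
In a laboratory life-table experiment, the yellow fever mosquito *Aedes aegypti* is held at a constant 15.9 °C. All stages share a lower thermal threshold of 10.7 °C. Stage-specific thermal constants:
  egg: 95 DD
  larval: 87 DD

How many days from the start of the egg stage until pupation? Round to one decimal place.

35.0 days

Daily accumulation at 15.9 °C = 15.9 − 10.7 = 5.2 DD/day.
Total K = 95 + 87 = 182 DD.
Total duration = 182 / 5.2 = 35.000 ≈ 35.0 days.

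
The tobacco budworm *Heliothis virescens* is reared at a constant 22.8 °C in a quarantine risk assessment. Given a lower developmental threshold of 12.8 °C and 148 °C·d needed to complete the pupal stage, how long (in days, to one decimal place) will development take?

14.8 days

Daily accumulation = 22.8 − 12.8 = 10.0 DD/day.
Duration = 148 / 10.0 = 14.800 ≈ 14.8 days.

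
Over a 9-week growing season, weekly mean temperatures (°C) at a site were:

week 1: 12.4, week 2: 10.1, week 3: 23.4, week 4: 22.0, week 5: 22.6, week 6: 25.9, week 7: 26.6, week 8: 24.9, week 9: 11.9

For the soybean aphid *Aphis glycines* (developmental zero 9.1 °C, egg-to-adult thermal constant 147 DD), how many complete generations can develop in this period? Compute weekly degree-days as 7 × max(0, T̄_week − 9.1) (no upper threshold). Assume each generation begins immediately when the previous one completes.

4 generations

Weekly DD (7 × max(0, T̄ − 9.1)): 23.1, 7.0, 100.1, 90.3, 94.5, 117.6, 122.5, 110.6, 19.6.
Season total = 685.3 DD.
Complete generations = ⌊685.3 / 147⌋ = 4.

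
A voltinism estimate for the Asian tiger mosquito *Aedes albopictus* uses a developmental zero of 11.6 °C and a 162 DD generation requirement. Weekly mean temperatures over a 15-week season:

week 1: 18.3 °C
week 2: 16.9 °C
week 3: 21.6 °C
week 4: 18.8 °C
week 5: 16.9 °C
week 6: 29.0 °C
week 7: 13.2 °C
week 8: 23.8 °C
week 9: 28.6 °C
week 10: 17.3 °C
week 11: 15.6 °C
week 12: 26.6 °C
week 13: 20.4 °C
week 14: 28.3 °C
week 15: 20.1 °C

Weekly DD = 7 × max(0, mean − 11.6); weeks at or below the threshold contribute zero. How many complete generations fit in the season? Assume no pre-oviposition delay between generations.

Weekly DD (7 × max(0, T̄ − 11.6)): 46.9, 37.1, 70.0, 50.4, 37.1, 121.8, 11.2, 85.4, 119.0, 39.9, 28.0, 105.0, 61.6, 116.9, 59.5.
Season total = 989.8 DD.
Complete generations = ⌊989.8 / 162⌋ = 6.

6 generations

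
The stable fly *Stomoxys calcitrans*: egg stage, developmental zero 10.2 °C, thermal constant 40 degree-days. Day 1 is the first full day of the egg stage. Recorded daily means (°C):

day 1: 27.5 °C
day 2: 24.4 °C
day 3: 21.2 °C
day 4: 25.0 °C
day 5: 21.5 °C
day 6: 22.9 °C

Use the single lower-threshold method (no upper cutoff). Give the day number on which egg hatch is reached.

day 3

Daily DD above 10.2 °C: 17.3, 14.2, 11.0, 14.8, 11.3, 12.7.
Cumulative: 17.3, 31.5, 42.5, 57.3, 68.6, 81.3.
The total first reaches 40 DD on day 3.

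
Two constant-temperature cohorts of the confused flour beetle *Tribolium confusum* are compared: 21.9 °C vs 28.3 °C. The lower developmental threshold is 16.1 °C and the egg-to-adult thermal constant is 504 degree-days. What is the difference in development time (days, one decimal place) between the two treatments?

At 21.9 °C: 504 / (21.9 − 16.1) = 504 / 5.8 = 86.897 d.
At 28.3 °C: 504 / (28.3 − 16.1) = 504 / 12.2 = 41.311 d.
Difference = |86.897 − 41.311| = 45.585 ≈ 45.6 days.

45.6 days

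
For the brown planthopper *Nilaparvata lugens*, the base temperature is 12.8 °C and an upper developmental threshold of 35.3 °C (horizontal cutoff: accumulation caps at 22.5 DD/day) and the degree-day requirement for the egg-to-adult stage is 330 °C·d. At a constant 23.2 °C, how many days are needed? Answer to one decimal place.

31.7 days

Daily accumulation = 23.2 − 12.8 = 10.4 DD/day.
Duration = 330 / 10.4 = 31.731 ≈ 31.7 days.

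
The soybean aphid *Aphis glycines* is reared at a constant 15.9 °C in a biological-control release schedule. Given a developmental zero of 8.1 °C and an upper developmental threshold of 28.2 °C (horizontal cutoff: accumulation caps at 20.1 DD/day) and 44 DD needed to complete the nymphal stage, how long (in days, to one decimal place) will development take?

5.6 days

Daily accumulation = 15.9 − 8.1 = 7.8 DD/day.
Duration = 44 / 7.8 = 5.641 ≈ 5.6 days.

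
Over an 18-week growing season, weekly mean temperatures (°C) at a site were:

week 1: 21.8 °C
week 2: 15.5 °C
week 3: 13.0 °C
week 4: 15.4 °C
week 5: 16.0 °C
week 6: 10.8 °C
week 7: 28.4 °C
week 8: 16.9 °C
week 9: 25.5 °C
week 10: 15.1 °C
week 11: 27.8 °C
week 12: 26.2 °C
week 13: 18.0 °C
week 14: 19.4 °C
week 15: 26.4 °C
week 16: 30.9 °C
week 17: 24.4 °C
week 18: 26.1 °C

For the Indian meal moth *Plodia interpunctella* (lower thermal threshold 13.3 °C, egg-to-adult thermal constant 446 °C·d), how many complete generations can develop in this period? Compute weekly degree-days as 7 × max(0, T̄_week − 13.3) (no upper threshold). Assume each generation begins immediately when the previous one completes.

Weekly DD (7 × max(0, T̄ − 13.3)): 59.5, 15.4, 0.0, 14.7, 18.9, 0.0, 105.7, 25.2, 85.4, 12.6, 101.5, 90.3, 32.9, 42.7, 91.7, 123.2, 77.7, 89.6.
Season total = 987.0 DD.
Complete generations = ⌊987.0 / 446⌋ = 2.

2 generations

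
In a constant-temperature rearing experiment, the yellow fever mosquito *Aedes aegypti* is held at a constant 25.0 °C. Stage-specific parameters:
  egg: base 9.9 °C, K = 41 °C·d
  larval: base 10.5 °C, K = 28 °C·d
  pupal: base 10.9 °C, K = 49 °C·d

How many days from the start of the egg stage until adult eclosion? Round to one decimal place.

egg: 41 / (25.0 − 9.9) = 41 / 15.1 = 2.715 d.
larval: 28 / (25.0 − 10.5) = 28 / 14.5 = 1.931 d.
pupal: 49 / (25.0 − 10.9) = 49 / 14.1 = 3.475 d.
Sum = 8.121 ≈ 8.1 days.

8.1 days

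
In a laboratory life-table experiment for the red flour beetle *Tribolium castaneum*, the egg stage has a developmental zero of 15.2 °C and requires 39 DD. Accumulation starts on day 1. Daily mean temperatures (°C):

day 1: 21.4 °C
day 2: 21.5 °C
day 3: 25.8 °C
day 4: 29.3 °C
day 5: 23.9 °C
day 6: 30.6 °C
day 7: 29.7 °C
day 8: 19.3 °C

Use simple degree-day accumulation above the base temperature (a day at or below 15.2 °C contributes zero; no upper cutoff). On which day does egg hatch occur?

Daily DD above 15.2 °C: 6.2, 6.3, 10.6, 14.1, 8.7, 15.4, 14.5, 4.1.
Cumulative: 6.2, 12.5, 23.1, 37.2, 45.9, 61.3, 75.8, 79.9.
The total first reaches 39 DD on day 5.

day 5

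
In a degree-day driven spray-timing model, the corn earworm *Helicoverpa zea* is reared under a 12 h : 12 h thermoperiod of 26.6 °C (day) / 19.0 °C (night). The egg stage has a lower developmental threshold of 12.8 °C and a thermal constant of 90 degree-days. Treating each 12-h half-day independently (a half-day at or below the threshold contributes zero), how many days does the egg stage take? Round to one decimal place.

9.0 days

Day half: max(0, 26.6 − 12.8) × 0.5 = 13.8 × 0.5 = 6.90 DD.
Night half: max(0, 19.0 − 12.8) × 0.5 = 6.2 × 0.5 = 3.10 DD.
Per 24 h: 10.00 DD/day.
Duration = 90 / 10.00 = 9.000 ≈ 9.0 days.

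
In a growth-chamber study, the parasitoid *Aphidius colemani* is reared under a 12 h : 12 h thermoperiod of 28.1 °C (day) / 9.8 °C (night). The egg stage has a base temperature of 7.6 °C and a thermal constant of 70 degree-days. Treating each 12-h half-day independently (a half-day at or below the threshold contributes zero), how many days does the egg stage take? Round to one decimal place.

6.2 days

Day half: max(0, 28.1 − 7.6) × 0.5 = 20.5 × 0.5 = 10.25 DD.
Night half: max(0, 9.8 − 7.6) × 0.5 = 2.2 × 0.5 = 1.10 DD.
Per 24 h: 11.35 DD/day.
Duration = 70 / 11.35 = 6.167 ≈ 6.2 days.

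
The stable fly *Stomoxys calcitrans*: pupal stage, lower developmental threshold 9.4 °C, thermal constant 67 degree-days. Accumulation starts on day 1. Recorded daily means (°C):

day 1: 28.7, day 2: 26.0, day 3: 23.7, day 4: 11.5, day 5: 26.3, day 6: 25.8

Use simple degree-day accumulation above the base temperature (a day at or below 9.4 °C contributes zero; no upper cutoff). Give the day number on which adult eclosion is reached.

Daily DD above 9.4 °C: 19.3, 16.6, 14.3, 2.1, 16.9, 16.4.
Cumulative: 19.3, 35.9, 50.2, 52.3, 69.2, 85.6.
The total first reaches 67 DD on day 5.

day 5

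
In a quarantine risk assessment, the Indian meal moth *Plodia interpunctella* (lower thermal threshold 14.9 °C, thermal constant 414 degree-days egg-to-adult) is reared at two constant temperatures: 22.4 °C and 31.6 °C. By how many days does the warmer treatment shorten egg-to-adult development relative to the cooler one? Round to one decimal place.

30.4 days

At 22.4 °C: 414 / (22.4 − 14.9) = 414 / 7.5 = 55.200 d.
At 31.6 °C: 414 / (31.6 − 14.9) = 414 / 16.7 = 24.790 d.
Difference = |55.200 − 24.790| = 30.410 ≈ 30.4 days.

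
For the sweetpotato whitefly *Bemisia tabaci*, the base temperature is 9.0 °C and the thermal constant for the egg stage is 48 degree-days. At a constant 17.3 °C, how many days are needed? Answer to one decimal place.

5.8 days

Daily accumulation = 17.3 − 9.0 = 8.3 DD/day.
Duration = 48 / 8.3 = 5.783 ≈ 5.8 days.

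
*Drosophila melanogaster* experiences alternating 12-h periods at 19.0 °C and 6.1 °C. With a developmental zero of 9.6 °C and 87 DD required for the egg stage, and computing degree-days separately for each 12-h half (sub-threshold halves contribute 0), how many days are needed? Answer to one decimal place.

18.5 days

Day half: max(0, 19.0 − 9.6) × 0.5 = 9.4 × 0.5 = 4.70 DD.
Night half: max(0, 6.1 − 9.6) × 0.5 = 0.0 × 0.5 = 0.00 DD.
Per 24 h: 4.70 DD/day.
Duration = 87 / 4.70 = 18.511 ≈ 18.5 days.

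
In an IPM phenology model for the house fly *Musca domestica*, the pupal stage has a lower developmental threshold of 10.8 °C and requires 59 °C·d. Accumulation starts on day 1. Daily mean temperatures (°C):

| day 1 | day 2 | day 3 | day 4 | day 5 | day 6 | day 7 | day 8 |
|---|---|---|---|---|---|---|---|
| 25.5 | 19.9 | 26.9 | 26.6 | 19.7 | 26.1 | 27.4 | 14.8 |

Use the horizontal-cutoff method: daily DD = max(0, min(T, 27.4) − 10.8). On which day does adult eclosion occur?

Daily DD above 10.8 °C (capped at 16.6): 14.7, 9.1, 16.1, 15.8, 8.9, 15.3, 16.6, 4.0.
Cumulative: 14.7, 23.8, 39.9, 55.7, 64.6, 79.9, 96.5, 100.5.
The total first reaches 59 DD on day 5.

day 5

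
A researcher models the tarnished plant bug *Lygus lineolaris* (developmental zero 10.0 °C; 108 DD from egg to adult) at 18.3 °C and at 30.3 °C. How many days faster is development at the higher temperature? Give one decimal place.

At 18.3 °C: 108 / (18.3 − 10.0) = 108 / 8.3 = 13.012 d.
At 30.3 °C: 108 / (30.3 − 10.0) = 108 / 20.3 = 5.320 d.
Difference = |13.012 − 5.320| = 7.692 ≈ 7.7 days.

7.7 days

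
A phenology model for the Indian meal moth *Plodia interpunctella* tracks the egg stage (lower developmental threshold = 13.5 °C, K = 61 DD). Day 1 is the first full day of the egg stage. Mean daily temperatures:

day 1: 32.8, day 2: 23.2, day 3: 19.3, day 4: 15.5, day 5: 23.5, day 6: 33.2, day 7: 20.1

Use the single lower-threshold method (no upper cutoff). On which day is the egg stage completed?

day 6

Daily DD above 13.5 °C: 19.3, 9.7, 5.8, 2.0, 10.0, 19.7, 6.6.
Cumulative: 19.3, 29.0, 34.8, 36.8, 46.8, 66.5, 73.1.
The total first reaches 61 DD on day 6.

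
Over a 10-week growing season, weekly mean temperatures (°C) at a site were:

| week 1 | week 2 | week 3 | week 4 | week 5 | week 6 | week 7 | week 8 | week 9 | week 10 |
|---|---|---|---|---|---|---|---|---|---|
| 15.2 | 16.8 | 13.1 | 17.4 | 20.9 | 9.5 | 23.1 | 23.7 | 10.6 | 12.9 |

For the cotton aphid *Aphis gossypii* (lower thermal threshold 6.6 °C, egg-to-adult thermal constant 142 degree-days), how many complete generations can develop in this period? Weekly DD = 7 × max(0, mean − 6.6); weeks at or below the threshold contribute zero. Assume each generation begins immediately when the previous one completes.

4 generations

Weekly DD (7 × max(0, T̄ − 6.6)): 60.2, 71.4, 45.5, 75.6, 100.1, 20.3, 115.5, 119.7, 28.0, 44.1.
Season total = 680.4 DD.
Complete generations = ⌊680.4 / 142⌋ = 4.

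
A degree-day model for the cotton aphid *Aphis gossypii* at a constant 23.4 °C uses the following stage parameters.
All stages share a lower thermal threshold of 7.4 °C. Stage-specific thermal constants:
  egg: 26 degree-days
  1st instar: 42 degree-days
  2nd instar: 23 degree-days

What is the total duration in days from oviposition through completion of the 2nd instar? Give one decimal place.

Daily accumulation at 23.4 °C = 23.4 − 7.4 = 16.0 DD/day.
Total K = 26 + 42 + 23 = 91 DD.
Total duration = 91 / 16.0 = 5.688 ≈ 5.7 days.

5.7 days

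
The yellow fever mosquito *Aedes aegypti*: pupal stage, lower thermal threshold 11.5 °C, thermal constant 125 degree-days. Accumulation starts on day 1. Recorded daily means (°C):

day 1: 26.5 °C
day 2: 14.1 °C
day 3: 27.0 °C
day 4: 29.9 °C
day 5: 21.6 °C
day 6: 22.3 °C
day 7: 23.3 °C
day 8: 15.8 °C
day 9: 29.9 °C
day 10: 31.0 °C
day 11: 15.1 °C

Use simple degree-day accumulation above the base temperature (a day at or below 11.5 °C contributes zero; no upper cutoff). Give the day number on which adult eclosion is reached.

day 10

Daily DD above 11.5 °C: 15.0, 2.6, 15.5, 18.4, 10.1, 10.8, 11.8, 4.3, 18.4, 19.5, 3.6.
Cumulative: 15.0, 17.6, 33.1, 51.5, 61.6, 72.4, 84.2, 88.5, 106.9, 126.4, 130.0.
The total first reaches 125 DD on day 10.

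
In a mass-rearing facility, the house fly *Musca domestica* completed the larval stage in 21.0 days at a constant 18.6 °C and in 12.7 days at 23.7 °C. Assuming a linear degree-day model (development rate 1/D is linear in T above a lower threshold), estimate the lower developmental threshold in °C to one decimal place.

Under the model K = D·(T − T_b), so D₁·(T₁ − T_b) = D₂·(T₂ − T_b).
21.0·(18.6 − T_b) = 12.7·(23.7 − T_b)
T_b = (21.0·18.6 − 12.7·23.7) / (21.0 − 12.7) = 89.61 / 8.3 = 10.796 °C ≈ 10.8 °C.

10.8 °C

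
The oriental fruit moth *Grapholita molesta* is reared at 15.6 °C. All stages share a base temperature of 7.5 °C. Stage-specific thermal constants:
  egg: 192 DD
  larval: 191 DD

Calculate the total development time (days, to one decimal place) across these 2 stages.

Daily accumulation at 15.6 °C = 15.6 − 7.5 = 8.1 DD/day.
Total K = 192 + 191 = 383 DD.
Total duration = 383 / 8.1 = 47.284 ≈ 47.3 days.

47.3 days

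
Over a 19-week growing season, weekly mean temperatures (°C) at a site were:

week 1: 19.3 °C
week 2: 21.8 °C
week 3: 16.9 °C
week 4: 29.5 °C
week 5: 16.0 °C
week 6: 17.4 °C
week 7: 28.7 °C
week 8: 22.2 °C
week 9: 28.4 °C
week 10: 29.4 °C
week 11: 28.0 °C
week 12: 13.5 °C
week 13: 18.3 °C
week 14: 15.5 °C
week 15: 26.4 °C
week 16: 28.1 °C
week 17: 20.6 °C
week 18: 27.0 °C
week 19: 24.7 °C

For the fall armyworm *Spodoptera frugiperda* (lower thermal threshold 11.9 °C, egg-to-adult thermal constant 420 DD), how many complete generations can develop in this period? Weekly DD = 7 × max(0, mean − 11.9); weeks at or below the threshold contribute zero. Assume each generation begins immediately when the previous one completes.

3 generations

Weekly DD (7 × max(0, T̄ − 11.9)): 51.8, 69.3, 35.0, 123.2, 28.7, 38.5, 117.6, 72.1, 115.5, 122.5, 112.7, 11.2, 44.8, 25.2, 101.5, 113.4, 60.9, 105.7, 89.6.
Season total = 1439.2 DD.
Complete generations = ⌊1439.2 / 420⌋ = 3.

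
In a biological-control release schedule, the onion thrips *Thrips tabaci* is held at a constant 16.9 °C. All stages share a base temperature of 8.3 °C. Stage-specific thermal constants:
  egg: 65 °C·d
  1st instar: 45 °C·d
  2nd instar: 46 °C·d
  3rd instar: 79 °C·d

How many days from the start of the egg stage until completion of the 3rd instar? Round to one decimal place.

Daily accumulation at 16.9 °C = 16.9 − 8.3 = 8.6 DD/day.
Total K = 65 + 45 + 46 + 79 = 235 DD.
Total duration = 235 / 8.6 = 27.326 ≈ 27.3 days.

27.3 days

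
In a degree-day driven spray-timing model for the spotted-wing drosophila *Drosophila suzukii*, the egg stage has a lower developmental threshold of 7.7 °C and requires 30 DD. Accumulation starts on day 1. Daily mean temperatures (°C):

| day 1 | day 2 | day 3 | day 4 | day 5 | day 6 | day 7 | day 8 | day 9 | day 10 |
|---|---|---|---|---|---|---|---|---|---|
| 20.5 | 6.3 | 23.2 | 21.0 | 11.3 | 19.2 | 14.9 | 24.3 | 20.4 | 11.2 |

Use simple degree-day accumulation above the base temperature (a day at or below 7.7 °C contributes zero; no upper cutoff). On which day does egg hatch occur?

Daily DD above 7.7 °C: 12.8, 0.0, 15.5, 13.3, 3.6, 11.5, 7.2, 16.6, 12.7, 3.5.
Cumulative: 12.8, 12.8, 28.3, 41.6, 45.2, 56.7, 63.9, 80.5, 93.2, 96.7.
The total first reaches 30 DD on day 4.

day 4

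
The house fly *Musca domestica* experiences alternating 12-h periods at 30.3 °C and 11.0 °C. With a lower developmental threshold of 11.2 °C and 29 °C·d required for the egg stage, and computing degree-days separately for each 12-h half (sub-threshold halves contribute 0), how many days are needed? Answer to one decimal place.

3.0 days

Day half: max(0, 30.3 − 11.2) × 0.5 = 19.1 × 0.5 = 9.55 DD.
Night half: max(0, 11.0 − 11.2) × 0.5 = 0.0 × 0.5 = 0.00 DD.
Per 24 h: 9.55 DD/day.
Duration = 29 / 9.55 = 3.037 ≈ 3.0 days.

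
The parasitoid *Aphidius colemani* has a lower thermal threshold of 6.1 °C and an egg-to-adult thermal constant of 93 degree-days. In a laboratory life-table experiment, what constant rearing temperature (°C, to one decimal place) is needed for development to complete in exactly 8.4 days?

17.2 °C

Required daily accumulation = 93 / 8.4 = 11.071 DD/day.
T = T_base + 11.071 = 6.1 + 11.071 = 17.171 ≈ 17.2 °C.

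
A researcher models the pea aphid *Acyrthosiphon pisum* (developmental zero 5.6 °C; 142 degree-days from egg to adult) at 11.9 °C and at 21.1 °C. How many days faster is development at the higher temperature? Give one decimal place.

At 11.9 °C: 142 / (11.9 − 5.6) = 142 / 6.3 = 22.540 d.
At 21.1 °C: 142 / (21.1 − 5.6) = 142 / 15.5 = 9.161 d.
Difference = |22.540 − 9.161| = 13.378 ≈ 13.4 days.

13.4 days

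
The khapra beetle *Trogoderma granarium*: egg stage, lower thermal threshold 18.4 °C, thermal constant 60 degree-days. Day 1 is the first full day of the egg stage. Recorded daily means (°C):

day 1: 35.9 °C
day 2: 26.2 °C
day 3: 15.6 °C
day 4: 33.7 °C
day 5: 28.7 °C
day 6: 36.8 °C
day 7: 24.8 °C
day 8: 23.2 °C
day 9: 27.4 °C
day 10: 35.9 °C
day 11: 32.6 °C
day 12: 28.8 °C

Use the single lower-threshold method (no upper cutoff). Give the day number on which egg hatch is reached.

day 6

Daily DD above 18.4 °C: 17.5, 7.8, 0.0, 15.3, 10.3, 18.4, 6.4, 4.8, 9.0, 17.5, 14.2, 10.4.
Cumulative: 17.5, 25.3, 25.3, 40.6, 50.9, 69.3, 75.7, 80.5, 89.5, 107.0, 121.2, 131.6.
The total first reaches 60 DD on day 6.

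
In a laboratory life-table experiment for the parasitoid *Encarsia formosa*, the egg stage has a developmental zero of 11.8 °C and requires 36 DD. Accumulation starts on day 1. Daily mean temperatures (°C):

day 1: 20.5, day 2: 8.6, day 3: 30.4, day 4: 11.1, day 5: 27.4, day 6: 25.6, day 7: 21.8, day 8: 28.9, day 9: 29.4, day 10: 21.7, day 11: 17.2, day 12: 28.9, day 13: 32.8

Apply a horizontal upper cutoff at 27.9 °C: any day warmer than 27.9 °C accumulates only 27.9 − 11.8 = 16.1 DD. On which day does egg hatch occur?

Daily DD above 11.8 °C (capped at 16.1): 8.7, 0.0, 16.1, 0.0, 15.6, 13.8, 10.0, 16.1, 16.1, 9.9, 5.4, 16.1, 16.1.
Cumulative: 8.7, 8.7, 24.8, 24.8, 40.4, 54.2, 64.2, 80.3, 96.4, 106.3, 111.7, 127.8, 143.9.
The total first reaches 36 DD on day 5.

day 5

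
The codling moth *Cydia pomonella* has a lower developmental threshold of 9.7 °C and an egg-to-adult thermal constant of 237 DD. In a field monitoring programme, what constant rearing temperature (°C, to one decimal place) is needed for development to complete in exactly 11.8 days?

29.8 °C

Required daily accumulation = 237 / 11.8 = 20.085 DD/day.
T = T_base + 20.085 = 9.7 + 20.085 = 29.785 ≈ 29.8 °C.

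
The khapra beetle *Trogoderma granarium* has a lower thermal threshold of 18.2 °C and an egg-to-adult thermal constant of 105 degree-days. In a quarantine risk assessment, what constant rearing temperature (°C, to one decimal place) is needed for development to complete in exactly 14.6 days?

Required daily accumulation = 105 / 14.6 = 7.192 DD/day.
T = T_base + 7.192 = 18.2 + 7.192 = 25.392 ≈ 25.4 °C.

25.4 °C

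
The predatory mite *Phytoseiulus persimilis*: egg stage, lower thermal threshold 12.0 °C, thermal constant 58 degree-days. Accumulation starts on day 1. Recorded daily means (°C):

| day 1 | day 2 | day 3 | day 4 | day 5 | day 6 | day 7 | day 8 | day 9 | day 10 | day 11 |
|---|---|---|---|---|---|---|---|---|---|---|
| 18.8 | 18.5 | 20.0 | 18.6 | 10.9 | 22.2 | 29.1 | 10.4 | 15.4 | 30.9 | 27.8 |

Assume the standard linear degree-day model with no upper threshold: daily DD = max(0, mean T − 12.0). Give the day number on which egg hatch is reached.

Daily DD above 12.0 °C: 6.8, 6.5, 8.0, 6.6, 0.0, 10.2, 17.1, 0.0, 3.4, 18.9, 15.8.
Cumulative: 6.8, 13.3, 21.3, 27.9, 27.9, 38.1, 55.2, 55.2, 58.6, 77.5, 93.3.
The total first reaches 58 DD on day 9.

day 9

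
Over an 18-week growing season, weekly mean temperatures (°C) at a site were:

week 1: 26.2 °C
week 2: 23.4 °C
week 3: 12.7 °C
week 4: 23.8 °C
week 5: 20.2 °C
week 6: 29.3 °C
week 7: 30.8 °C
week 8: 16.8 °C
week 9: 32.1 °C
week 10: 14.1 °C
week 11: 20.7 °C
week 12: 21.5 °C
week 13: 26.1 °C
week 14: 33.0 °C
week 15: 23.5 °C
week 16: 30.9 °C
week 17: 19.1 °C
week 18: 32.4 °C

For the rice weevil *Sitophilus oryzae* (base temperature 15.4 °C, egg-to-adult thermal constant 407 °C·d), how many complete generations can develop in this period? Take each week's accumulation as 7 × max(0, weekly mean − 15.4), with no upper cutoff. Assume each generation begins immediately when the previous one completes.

Weekly DD (7 × max(0, T̄ − 15.4)): 75.6, 56.0, 0.0, 58.8, 33.6, 97.3, 107.8, 9.8, 116.9, 0.0, 37.1, 42.7, 74.9, 123.2, 56.7, 108.5, 25.9, 119.0.
Season total = 1143.8 DD.
Complete generations = ⌊1143.8 / 407⌋ = 2.

2 generations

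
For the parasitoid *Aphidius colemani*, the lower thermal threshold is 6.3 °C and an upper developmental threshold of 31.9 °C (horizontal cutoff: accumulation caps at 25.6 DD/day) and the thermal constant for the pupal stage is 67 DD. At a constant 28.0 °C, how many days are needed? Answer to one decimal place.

3.1 days

Daily accumulation = 28.0 − 6.3 = 21.7 DD/day.
Duration = 67 / 21.7 = 3.088 ≈ 3.1 days.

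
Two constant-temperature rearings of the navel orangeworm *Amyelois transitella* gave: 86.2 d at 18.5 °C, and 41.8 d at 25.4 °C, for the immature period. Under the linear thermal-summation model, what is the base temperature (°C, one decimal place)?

Equal thermal constants: D₁(T₁ − T_b) = D₂(T₂ − T_b).
86.2·(18.5 − T_b) = 41.8·(25.4 − T_b)
T_b = (86.2·18.5 − 41.8·25.4) / (86.2 − 41.8) = 532.98 / 44.4 = 12.004 °C ≈ 12.0 °C.

12.0 °C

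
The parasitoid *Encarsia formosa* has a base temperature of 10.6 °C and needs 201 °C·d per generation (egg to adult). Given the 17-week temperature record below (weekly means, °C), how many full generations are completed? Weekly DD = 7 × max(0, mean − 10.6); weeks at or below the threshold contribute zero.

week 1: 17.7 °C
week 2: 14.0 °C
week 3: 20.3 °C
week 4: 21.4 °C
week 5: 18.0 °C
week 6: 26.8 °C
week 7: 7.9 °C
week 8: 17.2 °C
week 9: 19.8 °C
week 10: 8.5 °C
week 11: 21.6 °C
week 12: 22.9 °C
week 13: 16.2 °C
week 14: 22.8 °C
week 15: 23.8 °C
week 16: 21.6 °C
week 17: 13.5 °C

Weekly DD (7 × max(0, T̄ − 10.6)): 49.7, 23.8, 67.9, 75.6, 51.8, 113.4, 0.0, 46.2, 64.4, 0.0, 77.0, 86.1, 39.2, 85.4, 92.4, 77.0, 20.3.
Season total = 970.2 DD.
Complete generations = ⌊970.2 / 201⌋ = 4.

4 generations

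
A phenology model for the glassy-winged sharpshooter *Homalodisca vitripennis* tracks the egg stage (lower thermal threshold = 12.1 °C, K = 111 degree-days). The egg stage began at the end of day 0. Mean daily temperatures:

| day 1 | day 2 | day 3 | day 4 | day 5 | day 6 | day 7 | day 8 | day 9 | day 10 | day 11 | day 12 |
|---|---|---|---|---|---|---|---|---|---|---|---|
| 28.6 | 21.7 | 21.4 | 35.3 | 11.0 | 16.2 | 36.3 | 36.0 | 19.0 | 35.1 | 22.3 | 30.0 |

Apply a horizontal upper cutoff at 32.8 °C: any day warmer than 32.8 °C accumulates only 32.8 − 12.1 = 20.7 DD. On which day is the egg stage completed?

Daily DD above 12.1 °C (capped at 20.7): 16.5, 9.6, 9.3, 20.7, 0.0, 4.1, 20.7, 20.7, 6.9, 20.7, 10.2, 17.9.
Cumulative: 16.5, 26.1, 35.4, 56.1, 56.1, 60.2, 80.9, 101.6, 108.5, 129.2, 139.4, 157.3.
The total first reaches 111 DD on day 10.

day 10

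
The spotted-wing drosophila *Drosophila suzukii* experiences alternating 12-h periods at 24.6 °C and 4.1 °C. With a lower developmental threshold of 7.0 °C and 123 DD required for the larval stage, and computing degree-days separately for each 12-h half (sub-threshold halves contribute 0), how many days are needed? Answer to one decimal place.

Day half: max(0, 24.6 − 7.0) × 0.5 = 17.6 × 0.5 = 8.80 DD.
Night half: max(0, 4.1 − 7.0) × 0.5 = 0.0 × 0.5 = 0.00 DD.
Per 24 h: 8.80 DD/day.
Duration = 123 / 8.80 = 13.977 ≈ 14.0 days.

14.0 days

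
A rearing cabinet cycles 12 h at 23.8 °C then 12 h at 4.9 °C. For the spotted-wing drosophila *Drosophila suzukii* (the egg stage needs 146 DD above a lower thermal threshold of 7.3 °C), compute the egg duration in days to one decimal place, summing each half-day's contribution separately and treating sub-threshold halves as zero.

Day half: max(0, 23.8 − 7.3) × 0.5 = 16.5 × 0.5 = 8.25 DD.
Night half: max(0, 4.9 − 7.3) × 0.5 = 0.0 × 0.5 = 0.00 DD.
Per 24 h: 8.25 DD/day.
Duration = 146 / 8.25 = 17.697 ≈ 17.7 days.

17.7 days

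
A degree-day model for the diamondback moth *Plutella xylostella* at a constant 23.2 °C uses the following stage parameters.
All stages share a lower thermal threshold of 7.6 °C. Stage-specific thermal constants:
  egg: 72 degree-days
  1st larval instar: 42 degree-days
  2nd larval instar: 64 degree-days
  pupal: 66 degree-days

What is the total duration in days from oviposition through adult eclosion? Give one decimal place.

15.6 days

Daily accumulation at 23.2 °C = 23.2 − 7.6 = 15.6 DD/day.
Total K = 72 + 42 + 64 + 66 = 244 DD.
Total duration = 244 / 15.6 = 15.641 ≈ 15.6 days.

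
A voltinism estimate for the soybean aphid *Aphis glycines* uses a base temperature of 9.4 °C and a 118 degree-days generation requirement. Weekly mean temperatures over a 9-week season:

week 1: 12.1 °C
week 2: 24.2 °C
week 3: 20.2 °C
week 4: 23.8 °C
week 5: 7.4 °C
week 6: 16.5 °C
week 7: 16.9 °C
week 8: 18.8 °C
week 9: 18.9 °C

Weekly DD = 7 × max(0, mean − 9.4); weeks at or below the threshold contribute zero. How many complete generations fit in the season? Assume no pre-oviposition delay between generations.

4 generations

Weekly DD (7 × max(0, T̄ − 9.4)): 18.9, 103.6, 75.6, 100.8, 0.0, 49.7, 52.5, 65.8, 66.5.
Season total = 533.4 DD.
Complete generations = ⌊533.4 / 118⌋ = 4.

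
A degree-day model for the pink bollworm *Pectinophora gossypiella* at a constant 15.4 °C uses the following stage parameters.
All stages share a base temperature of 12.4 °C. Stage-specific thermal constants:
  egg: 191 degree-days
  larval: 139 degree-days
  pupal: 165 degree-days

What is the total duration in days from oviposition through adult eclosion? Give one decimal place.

Daily accumulation at 15.4 °C = 15.4 − 12.4 = 3.0 DD/day.
Total K = 191 + 139 + 165 = 495 DD.
Total duration = 495 / 3.0 = 165.000 ≈ 165.0 days.

165.0 days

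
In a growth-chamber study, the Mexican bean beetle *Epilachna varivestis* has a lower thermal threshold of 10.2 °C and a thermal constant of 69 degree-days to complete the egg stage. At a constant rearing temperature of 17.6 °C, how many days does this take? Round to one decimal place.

Daily accumulation = 17.6 − 10.2 = 7.4 DD/day.
Duration = 69 / 7.4 = 9.324 ≈ 9.3 days.

9.3 days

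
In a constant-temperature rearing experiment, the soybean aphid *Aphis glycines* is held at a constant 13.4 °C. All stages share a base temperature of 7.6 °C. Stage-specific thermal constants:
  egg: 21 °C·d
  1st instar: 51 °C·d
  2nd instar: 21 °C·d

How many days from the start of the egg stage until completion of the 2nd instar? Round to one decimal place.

Daily accumulation at 13.4 °C = 13.4 − 7.6 = 5.8 DD/day.
Total K = 21 + 51 + 21 = 93 DD.
Total duration = 93 / 5.8 = 16.034 ≈ 16.0 days.

16.0 days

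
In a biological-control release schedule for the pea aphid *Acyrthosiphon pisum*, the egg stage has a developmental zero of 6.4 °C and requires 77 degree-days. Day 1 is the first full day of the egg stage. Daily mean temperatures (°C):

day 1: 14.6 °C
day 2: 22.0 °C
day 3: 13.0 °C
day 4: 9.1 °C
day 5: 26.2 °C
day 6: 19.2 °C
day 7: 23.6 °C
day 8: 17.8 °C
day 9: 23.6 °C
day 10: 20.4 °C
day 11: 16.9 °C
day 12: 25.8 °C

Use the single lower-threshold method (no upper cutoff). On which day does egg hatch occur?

Daily DD above 6.4 °C: 8.2, 15.6, 6.6, 2.7, 19.8, 12.8, 17.2, 11.4, 17.2, 14.0, 10.5, 19.4.
Cumulative: 8.2, 23.8, 30.4, 33.1, 52.9, 65.7, 82.9, 94.3, 111.5, 125.5, 136.0, 155.4.
The total first reaches 77 DD on day 7.

day 7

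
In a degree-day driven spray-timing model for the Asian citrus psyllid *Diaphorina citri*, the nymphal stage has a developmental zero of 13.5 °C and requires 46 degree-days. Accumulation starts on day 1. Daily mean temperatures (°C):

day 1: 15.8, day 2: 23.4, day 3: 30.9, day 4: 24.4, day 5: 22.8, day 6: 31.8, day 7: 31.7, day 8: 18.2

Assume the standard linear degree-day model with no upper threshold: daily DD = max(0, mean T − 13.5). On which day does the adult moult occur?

Daily DD above 13.5 °C: 2.3, 9.9, 17.4, 10.9, 9.3, 18.3, 18.2, 4.7.
Cumulative: 2.3, 12.2, 29.6, 40.5, 49.8, 68.1, 86.3, 91.0.
The total first reaches 46 DD on day 5.

day 5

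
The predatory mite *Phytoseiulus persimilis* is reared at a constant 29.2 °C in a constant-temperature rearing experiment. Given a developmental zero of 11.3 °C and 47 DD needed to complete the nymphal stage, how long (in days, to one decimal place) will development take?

2.6 days

Daily accumulation = 29.2 − 11.3 = 17.9 DD/day.
Duration = 47 / 17.9 = 2.626 ≈ 2.6 days.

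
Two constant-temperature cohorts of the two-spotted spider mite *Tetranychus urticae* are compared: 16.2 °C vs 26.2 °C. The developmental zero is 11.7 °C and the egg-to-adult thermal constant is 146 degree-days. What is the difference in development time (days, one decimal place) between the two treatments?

22.4 days

At 16.2 °C: 146 / (16.2 − 11.7) = 146 / 4.5 = 32.444 d.
At 26.2 °C: 146 / (26.2 − 11.7) = 146 / 14.5 = 10.069 d.
Difference = |32.444 − 10.069| = 22.375 ≈ 22.4 days.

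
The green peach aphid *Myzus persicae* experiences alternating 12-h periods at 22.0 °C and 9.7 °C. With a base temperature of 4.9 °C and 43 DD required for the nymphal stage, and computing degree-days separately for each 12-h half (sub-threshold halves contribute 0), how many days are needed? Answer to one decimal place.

Day half: max(0, 22.0 − 4.9) × 0.5 = 17.1 × 0.5 = 8.55 DD.
Night half: max(0, 9.7 − 4.9) × 0.5 = 4.8 × 0.5 = 2.40 DD.
Per 24 h: 10.95 DD/day.
Duration = 43 / 10.95 = 3.927 ≈ 3.9 days.

3.9 days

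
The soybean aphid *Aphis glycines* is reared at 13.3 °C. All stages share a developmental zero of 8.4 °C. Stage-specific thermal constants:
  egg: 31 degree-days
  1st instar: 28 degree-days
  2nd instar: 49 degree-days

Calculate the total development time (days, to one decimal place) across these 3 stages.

22.0 days

Daily accumulation at 13.3 °C = 13.3 − 8.4 = 4.9 DD/day.
Total K = 31 + 28 + 49 = 108 DD.
Total duration = 108 / 4.9 = 22.041 ≈ 22.0 days.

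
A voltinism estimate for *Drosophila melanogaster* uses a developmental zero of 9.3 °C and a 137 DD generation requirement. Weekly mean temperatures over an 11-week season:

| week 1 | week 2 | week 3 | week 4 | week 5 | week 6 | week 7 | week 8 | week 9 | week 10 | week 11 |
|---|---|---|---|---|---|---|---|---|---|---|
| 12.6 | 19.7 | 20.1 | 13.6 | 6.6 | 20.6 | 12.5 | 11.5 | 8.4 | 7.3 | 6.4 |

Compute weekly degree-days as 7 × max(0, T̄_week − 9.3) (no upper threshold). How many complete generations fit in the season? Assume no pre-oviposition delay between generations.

Weekly DD (7 × max(0, T̄ − 9.3)): 23.1, 72.8, 75.6, 30.1, 0.0, 79.1, 22.4, 15.4, 0.0, 0.0, 0.0.
Season total = 318.5 DD.
Complete generations = ⌊318.5 / 137⌋ = 2.

2 generations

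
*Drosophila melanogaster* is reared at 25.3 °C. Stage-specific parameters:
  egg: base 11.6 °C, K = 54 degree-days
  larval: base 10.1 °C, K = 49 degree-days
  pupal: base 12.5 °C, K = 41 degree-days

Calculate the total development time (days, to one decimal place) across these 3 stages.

egg: 54 / (25.3 − 11.6) = 54 / 13.7 = 3.942 d.
larval: 49 / (25.3 − 10.1) = 49 / 15.2 = 3.224 d.
pupal: 41 / (25.3 − 12.5) = 41 / 12.8 = 3.203 d.
Sum = 10.368 ≈ 10.4 days.

10.4 days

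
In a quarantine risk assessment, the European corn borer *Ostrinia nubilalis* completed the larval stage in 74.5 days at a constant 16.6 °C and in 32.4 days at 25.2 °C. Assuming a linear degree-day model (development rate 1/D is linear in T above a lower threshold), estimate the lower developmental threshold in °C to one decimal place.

10.0 °C

Linear rate model ⇒ the product D·(T − T_b) is constant across temperatures.
74.5·(16.6 − T_b) = 32.4·(25.2 − T_b)
T_b = (74.5·16.6 − 32.4·25.2) / (74.5 − 32.4) = 420.22 / 42.1 = 9.981 °C ≈ 10.0 °C.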